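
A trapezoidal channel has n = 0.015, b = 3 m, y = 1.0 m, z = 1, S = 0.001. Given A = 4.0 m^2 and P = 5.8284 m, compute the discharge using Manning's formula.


R = A/P = 4.0/5.8284 = 0.686295
Q = (1/0.015) * 4.0 * 0.686295^(2/3) * 0.001^0.5

6.5611 m^3/s


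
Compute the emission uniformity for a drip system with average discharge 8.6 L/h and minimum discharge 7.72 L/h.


EU = (q_min/q_avg)*100 = (7.72/8.6)*100 = 89.7674%

89.7674 %


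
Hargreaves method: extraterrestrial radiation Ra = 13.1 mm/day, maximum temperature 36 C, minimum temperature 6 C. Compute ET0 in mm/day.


Tmean = (Tmax + Tmin)/2 = (36 + 6)/2 = 21.0
ET0 = 0.0023 * 13.1 * (21.0 + 17.8) * sqrt(36 - 6)
ET0 = 0.0023 * 13.1 * 38.8 * 5.477226

6.4031 mm/day


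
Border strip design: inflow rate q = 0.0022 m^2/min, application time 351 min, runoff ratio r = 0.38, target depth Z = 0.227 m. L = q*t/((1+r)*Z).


L = q*t/((1+r)*Z)
L = 0.0022*351/((1+0.38)*0.227)
L = 0.7722/0.31326

2.4650 m


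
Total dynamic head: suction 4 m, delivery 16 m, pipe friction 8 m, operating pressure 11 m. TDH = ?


TDH = Hs + Hd + hf + Hp = 4 + 16 + 8 + 11 = 39

39 m


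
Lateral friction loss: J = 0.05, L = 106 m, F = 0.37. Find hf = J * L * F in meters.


hf = J * L * F = 0.05 * 106 * 0.37 = 1.9610 m

1.9610 m


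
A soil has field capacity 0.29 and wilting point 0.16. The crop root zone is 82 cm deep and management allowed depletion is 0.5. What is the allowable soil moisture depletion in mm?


SMD = (FC - PWP) * d * MAD * 10
SMD = (0.29 - 0.16) * 82 * 0.5 * 10
SMD = 0.1300 * 82 * 0.5 * 10

53.3000 mm


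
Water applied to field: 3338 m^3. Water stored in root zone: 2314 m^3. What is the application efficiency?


Ea = V_root / V_field * 100 = 2314 / 3338 * 100 = 69.3229%

69.3229 %


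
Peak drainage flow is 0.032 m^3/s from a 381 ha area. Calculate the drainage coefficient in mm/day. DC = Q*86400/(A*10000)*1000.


DC = Q * 86400 / (A * 10000) * 1000
DC = 0.032 * 86400 / (381 * 10000) * 1000
DC = 2764800.0000 / 3810000

0.7257 mm/day


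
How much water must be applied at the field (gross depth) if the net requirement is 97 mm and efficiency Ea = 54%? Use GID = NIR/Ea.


Ea = 54% = 0.54
GID = NIR / Ea = 97 / 0.54 = 179.6296 mm

179.6296 mm


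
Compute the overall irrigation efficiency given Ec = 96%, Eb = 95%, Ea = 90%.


Ec = 0.96, Eb = 0.95, Ea = 0.9
E = 0.96 * 0.95 * 0.9 * 100 = 82.0800%

82.0800 %


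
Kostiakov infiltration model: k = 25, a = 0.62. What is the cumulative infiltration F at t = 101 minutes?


F = k * t^a = 25 * 101^0.62
F = 25 * 17.485548

437.1387 mm


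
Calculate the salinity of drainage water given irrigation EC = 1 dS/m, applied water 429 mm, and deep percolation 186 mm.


EC_dw = EC_iw * D_iw / D_dw
EC_dw = 1 * 429 / 186
EC_dw = 429 / 186

2.3065 dS/m


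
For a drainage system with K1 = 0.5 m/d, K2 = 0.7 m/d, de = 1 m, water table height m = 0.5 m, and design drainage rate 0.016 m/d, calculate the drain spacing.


S^2 = 8*K2*de*m/q + 4*K1*m^2/q
S^2 = 8*0.7*1*0.5/0.016 + 4*0.5*0.5^2/0.016
S = sqrt(206.2500)

14.3614 m


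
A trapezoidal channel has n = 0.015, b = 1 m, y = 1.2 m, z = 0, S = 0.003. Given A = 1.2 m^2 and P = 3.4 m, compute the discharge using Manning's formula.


R = A/P = 1.2/3.4 = 0.352941
Q = (1/0.015) * 1.2 * 0.352941^(2/3) * 0.003^0.5

2.1884 m^3/s


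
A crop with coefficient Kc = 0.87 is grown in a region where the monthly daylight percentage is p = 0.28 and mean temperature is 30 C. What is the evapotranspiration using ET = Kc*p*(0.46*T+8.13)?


ET = Kc * p * (0.46*T + 8.13)
ET = 0.87 * 0.28 * (0.46*30 + 8.13)
ET = 0.87 * 0.28 * 21.9300

5.3421 mm/day


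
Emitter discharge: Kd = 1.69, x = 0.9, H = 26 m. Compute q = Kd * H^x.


q = Kd * H^x = 1.69 * 26^0.9 = 1.69 * 18.770507

31.7222 L/h


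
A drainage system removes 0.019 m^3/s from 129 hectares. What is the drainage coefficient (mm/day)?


DC = Q * 86400 / (A * 10000) * 1000
DC = 0.019 * 86400 / (129 * 10000) * 1000
DC = 1641600.0000 / 1290000

1.2726 mm/day


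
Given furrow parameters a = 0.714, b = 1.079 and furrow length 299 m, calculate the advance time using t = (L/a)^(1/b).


t = (L/a)^(1/b)
t = (299/0.714)^(1/1.079)
t = 418.767507^(1/1.079)

269.1552 min


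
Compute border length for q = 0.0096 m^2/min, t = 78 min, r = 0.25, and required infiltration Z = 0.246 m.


L = q*t/((1+r)*Z)
L = 0.0096*78/((1+0.25)*0.246)
L = 0.7488/0.3075

2.4351 m


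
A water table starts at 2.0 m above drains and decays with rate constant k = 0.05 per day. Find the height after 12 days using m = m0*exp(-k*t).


m = m0 * exp(-k*t)
m = 2.0 * exp(-0.05 * 12)
m = 2.0 * exp(-0.6000)

1.0976 m


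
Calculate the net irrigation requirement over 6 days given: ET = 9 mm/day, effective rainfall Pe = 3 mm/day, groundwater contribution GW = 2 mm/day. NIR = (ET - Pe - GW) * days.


Daily deficit = ET - Pe - GW = 9 - 3 - 2 = 4 mm/day
NIR = 4 * 6 = 24 mm

24.0000 mm


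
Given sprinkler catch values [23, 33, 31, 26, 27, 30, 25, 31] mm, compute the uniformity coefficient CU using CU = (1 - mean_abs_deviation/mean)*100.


mean = 28.250000 mm
MAD = 3.000000 mm
CU = (1 - 3.000000/28.250000)*100

89.3805 %


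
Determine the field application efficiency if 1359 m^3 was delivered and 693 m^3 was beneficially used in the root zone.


Ea = V_root / V_field * 100 = 693 / 1359 * 100 = 50.9934%

50.9934 %


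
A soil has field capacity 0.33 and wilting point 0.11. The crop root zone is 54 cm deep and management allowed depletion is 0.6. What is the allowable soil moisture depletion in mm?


SMD = (FC - PWP) * d * MAD * 10
SMD = (0.33 - 0.11) * 54 * 0.6 * 10
SMD = 0.2200 * 54 * 0.6 * 10

71.2800 mm


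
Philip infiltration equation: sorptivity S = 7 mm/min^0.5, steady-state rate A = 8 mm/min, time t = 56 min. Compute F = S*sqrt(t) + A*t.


F = S*sqrt(t) + A*t
F = 7*sqrt(56) + 8*56
F = 7*7.483315 + 448

500.3832 mm


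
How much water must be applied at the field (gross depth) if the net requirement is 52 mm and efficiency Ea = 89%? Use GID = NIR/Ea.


Ea = 89% = 0.89
GID = NIR / Ea = 52 / 0.89 = 58.4270 mm

58.4270 mm


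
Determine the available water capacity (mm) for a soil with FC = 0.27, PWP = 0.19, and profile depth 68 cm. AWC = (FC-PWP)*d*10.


AWC = (FC - PWP) * d * 10
AWC = (0.27 - 0.19) * 68 * 10
AWC = 0.0800 * 68 * 10

54.4000 mm


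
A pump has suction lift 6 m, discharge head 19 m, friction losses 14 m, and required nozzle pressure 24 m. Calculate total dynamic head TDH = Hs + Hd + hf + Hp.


TDH = Hs + Hd + hf + Hp = 6 + 19 + 14 + 24 = 63

63 m


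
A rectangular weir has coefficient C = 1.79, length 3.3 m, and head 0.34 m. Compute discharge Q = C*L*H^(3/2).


Q = C * L * H^(3/2) = 1.79 * 3.3 * 0.34^1.5 = 1.79 * 3.3 * 0.198252

1.1711 m^3/s


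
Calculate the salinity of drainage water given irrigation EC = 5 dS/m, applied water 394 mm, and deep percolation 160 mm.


EC_dw = EC_iw * D_iw / D_dw
EC_dw = 5 * 394 / 160
EC_dw = 1970 / 160

12.3125 dS/m


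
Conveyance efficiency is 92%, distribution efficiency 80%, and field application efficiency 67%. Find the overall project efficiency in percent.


Ec = 0.92, Eb = 0.8, Ea = 0.67
E = 0.92 * 0.8 * 0.67 * 100 = 49.3120%

49.3120 %


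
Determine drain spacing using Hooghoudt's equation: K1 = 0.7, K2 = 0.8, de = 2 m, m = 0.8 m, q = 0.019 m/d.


S^2 = 8*K2*de*m/q + 4*K1*m^2/q
S^2 = 8*0.8*2*0.8/0.019 + 4*0.7*0.8^2/0.019
S = sqrt(633.2632)

25.1647 m


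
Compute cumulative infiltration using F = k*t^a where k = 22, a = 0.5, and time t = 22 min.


F = k * t^a = 22 * 22^0.5
F = 22 * 4.690416

103.1892 mm


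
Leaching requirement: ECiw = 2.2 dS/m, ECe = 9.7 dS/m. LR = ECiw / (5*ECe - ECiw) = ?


LR = ECiw / (5*ECe - ECiw)
LR = 2.2 / (5*9.7 - 2.2)
LR = 2.2 / 46.3000

0.0475


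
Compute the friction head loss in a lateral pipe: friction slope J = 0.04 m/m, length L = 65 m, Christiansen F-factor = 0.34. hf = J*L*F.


hf = J * L * F = 0.04 * 65 * 0.34 = 0.8840 m

0.8840 m


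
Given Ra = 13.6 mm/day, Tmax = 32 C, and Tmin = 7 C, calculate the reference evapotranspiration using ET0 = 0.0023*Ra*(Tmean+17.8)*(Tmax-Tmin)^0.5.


Tmean = (Tmax + Tmin)/2 = (32 + 7)/2 = 19.5
ET0 = 0.0023 * 13.6 * (19.5 + 17.8) * sqrt(32 - 7)
ET0 = 0.0023 * 13.6 * 37.3 * 5.000000

5.8337 mm/day


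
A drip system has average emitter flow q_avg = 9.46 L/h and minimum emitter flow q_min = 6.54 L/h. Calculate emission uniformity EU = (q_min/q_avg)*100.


EU = (q_min/q_avg)*100 = (6.54/9.46)*100 = 69.1332%

69.1332 %


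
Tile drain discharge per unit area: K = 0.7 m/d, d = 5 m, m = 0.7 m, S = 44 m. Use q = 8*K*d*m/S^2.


q = 8*K*d*m/S^2
q = 8*0.7*5*0.7/44^2
q = 19.6000 / 1936

0.0101 m/d


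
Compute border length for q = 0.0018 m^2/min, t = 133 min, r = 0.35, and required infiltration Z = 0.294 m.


L = q*t/((1+r)*Z)
L = 0.0018*133/((1+0.35)*0.294)
L = 0.2394/0.3969

0.6032 m


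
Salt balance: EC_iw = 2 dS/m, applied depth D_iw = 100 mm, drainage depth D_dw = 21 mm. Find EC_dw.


EC_dw = EC_iw * D_iw / D_dw
EC_dw = 2 * 100 / 21
EC_dw = 200 / 21

9.5238 dS/m


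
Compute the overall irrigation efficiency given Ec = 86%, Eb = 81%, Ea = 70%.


Ec = 0.86, Eb = 0.81, Ea = 0.7
E = 0.86 * 0.81 * 0.7 * 100 = 48.7620%

48.7620 %


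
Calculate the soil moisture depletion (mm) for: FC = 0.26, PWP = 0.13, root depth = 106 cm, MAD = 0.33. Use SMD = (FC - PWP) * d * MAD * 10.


SMD = (FC - PWP) * d * MAD * 10
SMD = (0.26 - 0.13) * 106 * 0.33 * 10
SMD = 0.1300 * 106 * 0.33 * 10

45.4740 mm


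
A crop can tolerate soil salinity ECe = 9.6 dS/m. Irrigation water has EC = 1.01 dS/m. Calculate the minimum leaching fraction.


LR = ECiw / (5*ECe - ECiw)
LR = 1.01 / (5*9.6 - 1.01)
LR = 1.01 / 46.9900

0.0215


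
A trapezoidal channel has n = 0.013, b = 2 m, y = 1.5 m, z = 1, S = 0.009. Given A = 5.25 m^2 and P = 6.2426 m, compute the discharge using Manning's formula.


R = A/P = 5.25/6.2426 = 0.840996
Q = (1/0.013) * 5.25 * 0.840996^(2/3) * 0.009^0.5

34.1350 m^3/s


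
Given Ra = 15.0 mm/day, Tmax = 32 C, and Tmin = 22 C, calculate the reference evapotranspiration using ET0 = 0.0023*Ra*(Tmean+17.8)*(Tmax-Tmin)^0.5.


Tmean = (Tmax + Tmin)/2 = (32 + 22)/2 = 27.0
ET0 = 0.0023 * 15.0 * (27.0 + 17.8) * sqrt(32 - 22)
ET0 = 0.0023 * 15.0 * 44.8 * 3.162278

4.8876 mm/day


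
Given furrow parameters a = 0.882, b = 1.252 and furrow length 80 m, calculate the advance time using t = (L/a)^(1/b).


t = (L/a)^(1/b)
t = (80/0.882)^(1/1.252)
t = 90.702948^(1/1.252)

36.6096 min


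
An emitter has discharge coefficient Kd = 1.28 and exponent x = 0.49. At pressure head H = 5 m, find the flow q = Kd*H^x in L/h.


q = Kd * H^x = 1.28 * 5^0.49 = 1.28 * 2.200368

2.8165 L/h


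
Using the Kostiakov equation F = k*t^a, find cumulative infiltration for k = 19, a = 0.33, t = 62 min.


F = k * t^a = 19 * 62^0.33
F = 19 * 3.903815

74.1725 mm


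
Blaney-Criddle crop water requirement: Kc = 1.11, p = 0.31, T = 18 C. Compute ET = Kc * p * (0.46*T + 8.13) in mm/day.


ET = Kc * p * (0.46*T + 8.13)
ET = 1.11 * 0.31 * (0.46*18 + 8.13)
ET = 1.11 * 0.31 * 16.4100

5.6467 mm/day


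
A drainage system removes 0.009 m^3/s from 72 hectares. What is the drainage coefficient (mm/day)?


DC = Q * 86400 / (A * 10000) * 1000
DC = 0.009 * 86400 / (72 * 10000) * 1000
DC = 777600.0000 / 720000

1.0800 mm/day


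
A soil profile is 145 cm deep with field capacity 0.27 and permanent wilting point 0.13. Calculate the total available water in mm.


AWC = (FC - PWP) * d * 10
AWC = (0.27 - 0.13) * 145 * 10
AWC = 0.1400 * 145 * 10

203.0000 mm


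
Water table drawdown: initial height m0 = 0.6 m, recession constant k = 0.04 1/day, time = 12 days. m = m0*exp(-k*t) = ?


m = m0 * exp(-k*t)
m = 0.6 * exp(-0.04 * 12)
m = 0.6 * exp(-0.4800)

0.3713 m


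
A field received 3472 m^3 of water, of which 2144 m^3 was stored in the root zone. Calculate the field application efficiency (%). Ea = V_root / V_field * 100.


Ea = V_root / V_field * 100 = 2144 / 3472 * 100 = 61.7512%

61.7512 %


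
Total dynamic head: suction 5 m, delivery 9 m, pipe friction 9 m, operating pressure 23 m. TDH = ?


TDH = Hs + Hd + hf + Hp = 5 + 9 + 9 + 23 = 46

46 m


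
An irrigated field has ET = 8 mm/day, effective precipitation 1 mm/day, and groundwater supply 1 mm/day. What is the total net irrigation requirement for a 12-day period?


Daily deficit = ET - Pe - GW = 8 - 1 - 1 = 6 mm/day
NIR = 6 * 12 = 72 mm

72.0000 mm


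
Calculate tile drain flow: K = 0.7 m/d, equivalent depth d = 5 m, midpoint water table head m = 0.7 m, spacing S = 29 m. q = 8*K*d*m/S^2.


q = 8*K*d*m/S^2
q = 8*0.7*5*0.7/29^2
q = 19.6000 / 841

0.0233 m/d


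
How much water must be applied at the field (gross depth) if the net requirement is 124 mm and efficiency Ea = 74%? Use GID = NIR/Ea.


Ea = 74% = 0.74
GID = NIR / Ea = 124 / 0.74 = 167.5676 mm

167.5676 mm


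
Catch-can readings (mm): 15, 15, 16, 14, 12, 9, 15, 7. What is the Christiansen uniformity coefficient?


mean = 12.875000 mm
MAD = 2.656250 mm
CU = (1 - 2.656250/12.875000)*100

79.3689 %


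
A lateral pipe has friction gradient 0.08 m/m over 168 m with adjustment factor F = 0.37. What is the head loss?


hf = J * L * F = 0.08 * 168 * 0.37 = 4.9728 m

4.9728 m


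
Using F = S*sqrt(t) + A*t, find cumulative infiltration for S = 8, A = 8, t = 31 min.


F = S*sqrt(t) + A*t
F = 8*sqrt(31) + 8*31
F = 8*5.567764 + 248

292.5421 mm


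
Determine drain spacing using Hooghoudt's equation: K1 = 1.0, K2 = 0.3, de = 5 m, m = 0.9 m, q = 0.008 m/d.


S^2 = 8*K2*de*m/q + 4*K1*m^2/q
S^2 = 8*0.3*5*0.9/0.008 + 4*1.0*0.9^2/0.008
S = sqrt(1755.0000)

41.8927 m


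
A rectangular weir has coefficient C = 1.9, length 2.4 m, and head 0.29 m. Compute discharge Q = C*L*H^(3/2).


Q = C * L * H^(3/2) = 1.9 * 2.4 * 0.29^1.5 = 1.9 * 2.4 * 0.156170

0.7121 m^3/s


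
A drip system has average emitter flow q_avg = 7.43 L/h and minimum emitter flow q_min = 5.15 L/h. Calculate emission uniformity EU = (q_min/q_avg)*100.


EU = (q_min/q_avg)*100 = (5.15/7.43)*100 = 69.3136%

69.3136 %


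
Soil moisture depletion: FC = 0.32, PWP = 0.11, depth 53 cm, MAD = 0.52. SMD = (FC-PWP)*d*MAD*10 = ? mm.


SMD = (FC - PWP) * d * MAD * 10
SMD = (0.32 - 0.11) * 53 * 0.52 * 10
SMD = 0.2100 * 53 * 0.52 * 10

57.8760 mm


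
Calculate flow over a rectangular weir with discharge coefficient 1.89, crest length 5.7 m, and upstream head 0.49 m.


Q = C * L * H^(3/2) = 1.89 * 5.7 * 0.49^1.5 = 1.89 * 5.7 * 0.343000

3.6951 m^3/s


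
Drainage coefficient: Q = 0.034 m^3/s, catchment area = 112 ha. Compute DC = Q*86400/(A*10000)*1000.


DC = Q * 86400 / (A * 10000) * 1000
DC = 0.034 * 86400 / (112 * 10000) * 1000
DC = 2937600.0000 / 1120000

2.6229 mm/day


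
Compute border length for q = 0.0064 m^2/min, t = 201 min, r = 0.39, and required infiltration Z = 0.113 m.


L = q*t/((1+r)*Z)
L = 0.0064*201/((1+0.39)*0.113)
L = 1.2864/0.15707

8.1900 m


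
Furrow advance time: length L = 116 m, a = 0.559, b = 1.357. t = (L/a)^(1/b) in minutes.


t = (L/a)^(1/b)
t = (116/0.559)^(1/1.357)
t = 207.513417^(1/1.357)

50.9891 min


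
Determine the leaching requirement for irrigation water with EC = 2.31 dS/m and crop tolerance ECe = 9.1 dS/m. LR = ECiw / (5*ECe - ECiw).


LR = ECiw / (5*ECe - ECiw)
LR = 2.31 / (5*9.1 - 2.31)
LR = 2.31 / 43.1900

0.0535


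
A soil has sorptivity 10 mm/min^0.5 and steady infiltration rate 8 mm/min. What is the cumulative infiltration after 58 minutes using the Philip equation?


F = S*sqrt(t) + A*t
F = 10*sqrt(58) + 8*58
F = 10*7.615773 + 464

540.1577 mm


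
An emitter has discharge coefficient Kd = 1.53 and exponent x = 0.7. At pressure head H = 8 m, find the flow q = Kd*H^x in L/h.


q = Kd * H^x = 1.53 * 8^0.7 = 1.53 * 4.287094

6.5593 L/h


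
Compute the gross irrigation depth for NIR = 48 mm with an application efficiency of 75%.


Ea = 75% = 0.75
GID = NIR / Ea = 48 / 0.75 = 64.0000 mm

64.0000 mm


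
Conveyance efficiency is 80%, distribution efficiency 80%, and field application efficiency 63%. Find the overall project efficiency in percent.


Ec = 0.8, Eb = 0.8, Ea = 0.63
E = 0.8 * 0.8 * 0.63 * 100 = 40.3200%

40.3200 %


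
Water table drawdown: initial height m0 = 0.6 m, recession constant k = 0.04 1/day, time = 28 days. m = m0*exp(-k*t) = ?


m = m0 * exp(-k*t)
m = 0.6 * exp(-0.04 * 28)
m = 0.6 * exp(-1.1200)

0.1958 m


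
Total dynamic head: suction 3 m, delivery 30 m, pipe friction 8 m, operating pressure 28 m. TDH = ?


TDH = Hs + Hd + hf + Hp = 3 + 30 + 8 + 28 = 69

69 m


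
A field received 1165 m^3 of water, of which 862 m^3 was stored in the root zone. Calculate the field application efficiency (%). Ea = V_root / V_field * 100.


Ea = V_root / V_field * 100 = 862 / 1165 * 100 = 73.9914%

73.9914 %


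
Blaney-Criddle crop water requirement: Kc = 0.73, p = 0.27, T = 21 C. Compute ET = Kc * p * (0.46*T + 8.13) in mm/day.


ET = Kc * p * (0.46*T + 8.13)
ET = 0.73 * 0.27 * (0.46*21 + 8.13)
ET = 0.73 * 0.27 * 17.7900

3.5064 mm/day


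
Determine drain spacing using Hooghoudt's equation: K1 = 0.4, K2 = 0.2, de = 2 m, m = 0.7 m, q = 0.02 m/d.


S^2 = 8*K2*de*m/q + 4*K1*m^2/q
S^2 = 8*0.2*2*0.7/0.02 + 4*0.4*0.7^2/0.02
S = sqrt(151.2000)

12.2963 m


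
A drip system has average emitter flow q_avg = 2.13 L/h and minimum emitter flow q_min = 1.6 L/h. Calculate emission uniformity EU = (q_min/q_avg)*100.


EU = (q_min/q_avg)*100 = (1.6/2.13)*100 = 75.1174%

75.1174 %


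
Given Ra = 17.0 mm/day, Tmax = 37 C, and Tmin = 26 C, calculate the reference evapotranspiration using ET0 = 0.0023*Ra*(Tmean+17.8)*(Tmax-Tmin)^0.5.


Tmean = (Tmax + Tmin)/2 = (37 + 26)/2 = 31.5
ET0 = 0.0023 * 17.0 * (31.5 + 17.8) * sqrt(37 - 26)
ET0 = 0.0023 * 17.0 * 49.3 * 3.316625

6.3932 mm/day


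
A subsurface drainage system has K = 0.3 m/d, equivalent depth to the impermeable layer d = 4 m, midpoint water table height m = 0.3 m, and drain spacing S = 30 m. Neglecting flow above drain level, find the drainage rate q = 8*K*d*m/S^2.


q = 8*K*d*m/S^2
q = 8*0.3*4*0.3/30^2
q = 2.8800 / 900

0.0032 m/d


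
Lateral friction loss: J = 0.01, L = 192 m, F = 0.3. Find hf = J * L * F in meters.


hf = J * L * F = 0.01 * 192 * 0.3 = 0.5760 m

0.5760 m


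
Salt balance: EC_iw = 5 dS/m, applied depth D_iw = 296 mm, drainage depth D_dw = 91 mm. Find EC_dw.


EC_dw = EC_iw * D_iw / D_dw
EC_dw = 5 * 296 / 91
EC_dw = 1480 / 91

16.2637 dS/m


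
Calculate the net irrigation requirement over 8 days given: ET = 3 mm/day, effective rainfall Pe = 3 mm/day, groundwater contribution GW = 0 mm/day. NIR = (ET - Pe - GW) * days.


Daily deficit = ET - Pe - GW = 3 - 3 - 0 = 0 mm/day
NIR = 0 * 8 = 0 mm

0 mm


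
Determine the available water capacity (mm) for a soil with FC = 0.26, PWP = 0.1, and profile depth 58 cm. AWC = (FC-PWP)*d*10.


AWC = (FC - PWP) * d * 10
AWC = (0.26 - 0.1) * 58 * 10
AWC = 0.1600 * 58 * 10

92.8000 mm


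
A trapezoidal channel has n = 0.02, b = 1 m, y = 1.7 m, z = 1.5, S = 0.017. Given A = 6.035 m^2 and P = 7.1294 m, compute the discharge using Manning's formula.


R = A/P = 6.035/7.1294 = 0.846495
Q = (1/0.02) * 6.035 * 0.846495^(2/3) * 0.017^0.5

35.2064 m^3/s


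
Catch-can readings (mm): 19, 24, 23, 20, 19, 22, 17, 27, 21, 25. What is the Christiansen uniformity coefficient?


mean = 21.700000 mm
MAD = 2.500000 mm
CU = (1 - 2.500000/21.700000)*100

88.4793 %


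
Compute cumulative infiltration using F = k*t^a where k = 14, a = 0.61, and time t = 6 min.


F = k * t^a = 14 * 6^0.61
F = 14 * 2.983131

41.7638 mm


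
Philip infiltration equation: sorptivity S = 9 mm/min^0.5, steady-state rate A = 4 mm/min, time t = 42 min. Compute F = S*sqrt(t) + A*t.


F = S*sqrt(t) + A*t
F = 9*sqrt(42) + 4*42
F = 9*6.480741 + 168

226.3267 mm


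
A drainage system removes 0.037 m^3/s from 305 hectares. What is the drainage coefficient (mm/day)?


DC = Q * 86400 / (A * 10000) * 1000
DC = 0.037 * 86400 / (305 * 10000) * 1000
DC = 3196800.0000 / 3050000

1.0481 mm/day


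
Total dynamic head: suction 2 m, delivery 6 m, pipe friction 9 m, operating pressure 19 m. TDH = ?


TDH = Hs + Hd + hf + Hp = 2 + 6 + 9 + 19 = 36

36 m


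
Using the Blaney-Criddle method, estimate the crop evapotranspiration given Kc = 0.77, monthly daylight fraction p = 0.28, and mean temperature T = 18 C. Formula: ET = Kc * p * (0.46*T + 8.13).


ET = Kc * p * (0.46*T + 8.13)
ET = 0.77 * 0.28 * (0.46*18 + 8.13)
ET = 0.77 * 0.28 * 16.4100

3.5380 mm/day


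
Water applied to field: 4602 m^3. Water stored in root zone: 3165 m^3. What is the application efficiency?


Ea = V_root / V_field * 100 = 3165 / 4602 * 100 = 68.7744%

68.7744 %


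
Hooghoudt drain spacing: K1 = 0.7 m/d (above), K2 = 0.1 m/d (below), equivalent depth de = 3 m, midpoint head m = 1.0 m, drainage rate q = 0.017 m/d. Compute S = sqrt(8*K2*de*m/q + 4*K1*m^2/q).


S^2 = 8*K2*de*m/q + 4*K1*m^2/q
S^2 = 8*0.1*3*1.0/0.017 + 4*0.7*1.0^2/0.017
S = sqrt(305.8824)

17.4895 m


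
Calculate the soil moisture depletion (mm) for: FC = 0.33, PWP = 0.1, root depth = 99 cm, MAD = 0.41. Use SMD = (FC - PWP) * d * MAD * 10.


SMD = (FC - PWP) * d * MAD * 10
SMD = (0.33 - 0.1) * 99 * 0.41 * 10
SMD = 0.2300 * 99 * 0.41 * 10

93.3570 mm


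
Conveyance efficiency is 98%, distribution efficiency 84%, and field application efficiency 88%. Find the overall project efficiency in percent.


Ec = 0.98, Eb = 0.84, Ea = 0.88
E = 0.98 * 0.84 * 0.88 * 100 = 72.4416%

72.4416 %


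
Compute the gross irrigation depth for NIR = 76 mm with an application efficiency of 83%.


Ea = 83% = 0.83
GID = NIR / Ea = 76 / 0.83 = 91.5663 mm

91.5663 mm


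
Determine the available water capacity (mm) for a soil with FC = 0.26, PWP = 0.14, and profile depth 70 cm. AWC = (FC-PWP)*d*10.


AWC = (FC - PWP) * d * 10
AWC = (0.26 - 0.14) * 70 * 10
AWC = 0.1200 * 70 * 10

84.0000 mm


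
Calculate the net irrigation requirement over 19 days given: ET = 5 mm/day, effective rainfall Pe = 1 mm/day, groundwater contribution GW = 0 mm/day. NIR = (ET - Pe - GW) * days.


Daily deficit = ET - Pe - GW = 5 - 1 - 0 = 4 mm/day
NIR = 4 * 19 = 76 mm

76.0000 mm


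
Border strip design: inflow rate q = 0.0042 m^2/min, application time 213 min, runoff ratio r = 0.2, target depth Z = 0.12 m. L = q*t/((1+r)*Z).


L = q*t/((1+r)*Z)
L = 0.0042*213/((1+0.2)*0.12)
L = 0.8946/0.144

6.2125 m


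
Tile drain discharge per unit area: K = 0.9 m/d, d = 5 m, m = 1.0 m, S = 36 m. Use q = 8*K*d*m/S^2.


q = 8*K*d*m/S^2
q = 8*0.9*5*1.0/36^2
q = 36.0000 / 1296

0.0278 m/d


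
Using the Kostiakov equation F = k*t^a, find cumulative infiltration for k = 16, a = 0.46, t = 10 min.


F = k * t^a = 16 * 10^0.46
F = 16 * 2.884032

46.1445 mm


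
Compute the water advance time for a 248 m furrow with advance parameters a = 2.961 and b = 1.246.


t = (L/a)^(1/b)
t = (248/2.961)^(1/1.246)
t = 83.755488^(1/1.246)

34.9421 min


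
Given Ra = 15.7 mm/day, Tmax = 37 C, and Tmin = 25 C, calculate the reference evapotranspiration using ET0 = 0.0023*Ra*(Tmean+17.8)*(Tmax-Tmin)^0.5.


Tmean = (Tmax + Tmin)/2 = (37 + 25)/2 = 31.0
ET0 = 0.0023 * 15.7 * (31.0 + 17.8) * sqrt(37 - 25)
ET0 = 0.0023 * 15.7 * 48.8 * 3.464102

6.1043 mm/day


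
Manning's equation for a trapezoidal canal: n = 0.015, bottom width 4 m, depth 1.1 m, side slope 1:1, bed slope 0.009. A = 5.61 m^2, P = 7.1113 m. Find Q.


R = A/P = 5.61/7.1113 = 0.788885
Q = (1/0.015) * 5.61 * 0.788885^(2/3) * 0.009^0.5

30.2925 m^3/s


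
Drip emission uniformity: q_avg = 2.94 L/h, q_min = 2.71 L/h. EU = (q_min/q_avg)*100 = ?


EU = (q_min/q_avg)*100 = (2.71/2.94)*100 = 92.1769%

92.1769 %


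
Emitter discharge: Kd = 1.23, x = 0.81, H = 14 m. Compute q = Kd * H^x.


q = Kd * H^x = 1.23 * 14^0.81 = 1.23 * 8.479372

10.4296 L/h


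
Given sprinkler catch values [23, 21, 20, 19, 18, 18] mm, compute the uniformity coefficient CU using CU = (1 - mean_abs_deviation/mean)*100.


mean = 19.833333 mm
MAD = 1.500000 mm
CU = (1 - 1.500000/19.833333)*100

92.4370 %


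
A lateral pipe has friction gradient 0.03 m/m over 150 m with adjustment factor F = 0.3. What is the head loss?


hf = J * L * F = 0.03 * 150 * 0.3 = 1.3500 m

1.3500 m


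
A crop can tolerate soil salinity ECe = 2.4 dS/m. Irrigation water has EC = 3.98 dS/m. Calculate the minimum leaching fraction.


LR = ECiw / (5*ECe - ECiw)
LR = 3.98 / (5*2.4 - 3.98)
LR = 3.98 / 8.0200

0.4963


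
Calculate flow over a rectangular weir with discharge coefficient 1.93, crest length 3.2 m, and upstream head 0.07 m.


Q = C * L * H^(3/2) = 1.93 * 3.2 * 0.07^1.5 = 1.93 * 3.2 * 0.018520

0.1144 m^3/s


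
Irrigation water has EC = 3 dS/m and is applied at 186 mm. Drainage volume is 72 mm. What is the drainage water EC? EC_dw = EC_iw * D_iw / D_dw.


EC_dw = EC_iw * D_iw / D_dw
EC_dw = 3 * 186 / 72
EC_dw = 558 / 72

7.7500 dS/m


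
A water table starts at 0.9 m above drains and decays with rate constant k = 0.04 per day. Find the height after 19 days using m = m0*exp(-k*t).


m = m0 * exp(-k*t)
m = 0.9 * exp(-0.04 * 19)
m = 0.9 * exp(-0.7600)

0.4209 m


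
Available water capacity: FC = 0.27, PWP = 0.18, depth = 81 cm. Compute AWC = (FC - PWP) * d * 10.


AWC = (FC - PWP) * d * 10
AWC = (0.27 - 0.18) * 81 * 10
AWC = 0.0900 * 81 * 10

72.9000 mm


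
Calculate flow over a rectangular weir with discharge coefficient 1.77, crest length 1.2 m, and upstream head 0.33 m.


Q = C * L * H^(3/2) = 1.77 * 1.2 * 0.33^1.5 = 1.77 * 1.2 * 0.189571

0.4026 m^3/s


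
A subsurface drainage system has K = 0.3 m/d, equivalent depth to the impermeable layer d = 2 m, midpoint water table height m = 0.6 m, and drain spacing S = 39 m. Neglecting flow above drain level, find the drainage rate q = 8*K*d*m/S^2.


q = 8*K*d*m/S^2
q = 8*0.3*2*0.6/39^2
q = 2.8800 / 1521

0.0019 m/d


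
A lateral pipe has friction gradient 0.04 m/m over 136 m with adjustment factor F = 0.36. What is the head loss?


hf = J * L * F = 0.04 * 136 * 0.36 = 1.9584 m

1.9584 m


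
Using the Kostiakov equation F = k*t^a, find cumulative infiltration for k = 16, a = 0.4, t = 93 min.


F = k * t^a = 16 * 93^0.4
F = 16 * 6.129050

98.0648 mm


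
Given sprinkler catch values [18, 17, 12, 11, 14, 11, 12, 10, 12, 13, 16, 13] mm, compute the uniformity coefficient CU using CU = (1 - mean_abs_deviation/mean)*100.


mean = 13.250000 mm
MAD = 2.000000 mm
CU = (1 - 2.000000/13.250000)*100

84.9057 %


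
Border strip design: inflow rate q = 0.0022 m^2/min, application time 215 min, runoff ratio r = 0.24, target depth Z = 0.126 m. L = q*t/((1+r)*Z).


L = q*t/((1+r)*Z)
L = 0.0022*215/((1+0.24)*0.126)
L = 0.473/0.15624

3.0274 m


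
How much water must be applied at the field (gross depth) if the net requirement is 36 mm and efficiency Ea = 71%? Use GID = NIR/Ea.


Ea = 71% = 0.71
GID = NIR / Ea = 36 / 0.71 = 50.7042 mm

50.7042 mm


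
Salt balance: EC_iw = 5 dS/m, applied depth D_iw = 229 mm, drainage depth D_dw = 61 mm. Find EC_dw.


EC_dw = EC_iw * D_iw / D_dw
EC_dw = 5 * 229 / 61
EC_dw = 1145 / 61

18.7705 dS/m


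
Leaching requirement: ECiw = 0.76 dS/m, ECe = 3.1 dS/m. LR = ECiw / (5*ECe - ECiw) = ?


LR = ECiw / (5*ECe - ECiw)
LR = 0.76 / (5*3.1 - 0.76)
LR = 0.76 / 14.7400

0.0516


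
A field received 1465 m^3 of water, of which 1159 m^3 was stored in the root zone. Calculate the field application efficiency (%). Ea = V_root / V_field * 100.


Ea = V_root / V_field * 100 = 1159 / 1465 * 100 = 79.1126%

79.1126 %


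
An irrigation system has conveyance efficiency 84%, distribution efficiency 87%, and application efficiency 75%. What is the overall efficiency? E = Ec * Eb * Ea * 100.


Ec = 0.84, Eb = 0.87, Ea = 0.75
E = 0.84 * 0.87 * 0.75 * 100 = 54.8100%

54.8100 %


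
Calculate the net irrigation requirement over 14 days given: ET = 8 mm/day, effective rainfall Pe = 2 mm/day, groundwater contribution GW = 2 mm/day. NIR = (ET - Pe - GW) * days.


Daily deficit = ET - Pe - GW = 8 - 2 - 2 = 4 mm/day
NIR = 4 * 14 = 56 mm

56.0000 mm


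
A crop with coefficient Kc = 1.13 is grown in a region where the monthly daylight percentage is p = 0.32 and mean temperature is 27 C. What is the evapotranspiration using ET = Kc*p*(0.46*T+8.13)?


ET = Kc * p * (0.46*T + 8.13)
ET = 1.13 * 0.32 * (0.46*27 + 8.13)
ET = 1.13 * 0.32 * 20.5500

7.4309 mm/day


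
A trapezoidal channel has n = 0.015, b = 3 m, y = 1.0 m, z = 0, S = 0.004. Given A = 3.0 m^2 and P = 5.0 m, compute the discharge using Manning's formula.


R = A/P = 3.0/5.0 = 0.600000
Q = (1/0.015) * 3.0 * 0.600000^(2/3) * 0.004^0.5

8.9983 m^3/s


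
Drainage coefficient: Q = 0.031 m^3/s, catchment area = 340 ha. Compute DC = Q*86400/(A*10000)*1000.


DC = Q * 86400 / (A * 10000) * 1000
DC = 0.031 * 86400 / (340 * 10000) * 1000
DC = 2678400.0000 / 3400000

0.7878 mm/day


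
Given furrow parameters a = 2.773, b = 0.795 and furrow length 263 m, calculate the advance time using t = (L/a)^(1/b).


t = (L/a)^(1/b)
t = (263/2.773)^(1/0.795)
t = 94.843130^(1/0.795)

306.7608 min


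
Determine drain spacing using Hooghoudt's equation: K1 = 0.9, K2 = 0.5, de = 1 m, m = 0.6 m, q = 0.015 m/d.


S^2 = 8*K2*de*m/q + 4*K1*m^2/q
S^2 = 8*0.5*1*0.6/0.015 + 4*0.9*0.6^2/0.015
S = sqrt(246.4000)

15.6971 m


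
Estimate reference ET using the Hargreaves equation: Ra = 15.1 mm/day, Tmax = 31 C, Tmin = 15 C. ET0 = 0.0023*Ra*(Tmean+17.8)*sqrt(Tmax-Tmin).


Tmean = (Tmax + Tmin)/2 = (31 + 15)/2 = 23.0
ET0 = 0.0023 * 15.1 * (23.0 + 17.8) * sqrt(31 - 15)
ET0 = 0.0023 * 15.1 * 40.8 * 4.000000

5.6679 mm/day


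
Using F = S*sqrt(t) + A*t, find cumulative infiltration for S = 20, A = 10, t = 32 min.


F = S*sqrt(t) + A*t
F = 20*sqrt(32) + 10*32
F = 20*5.656854 + 320

433.1371 mm


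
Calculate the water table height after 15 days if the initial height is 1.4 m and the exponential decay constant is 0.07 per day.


m = m0 * exp(-k*t)
m = 1.4 * exp(-0.07 * 15)
m = 1.4 * exp(-1.0500)

0.4899 m


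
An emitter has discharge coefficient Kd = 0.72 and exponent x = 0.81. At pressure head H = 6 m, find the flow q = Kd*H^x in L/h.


q = Kd * H^x = 0.72 * 6^0.81 = 0.72 * 4.268768

3.0735 L/h


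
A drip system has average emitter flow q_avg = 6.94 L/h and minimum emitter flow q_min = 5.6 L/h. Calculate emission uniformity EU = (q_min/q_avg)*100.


EU = (q_min/q_avg)*100 = (5.6/6.94)*100 = 80.6916%

80.6916 %


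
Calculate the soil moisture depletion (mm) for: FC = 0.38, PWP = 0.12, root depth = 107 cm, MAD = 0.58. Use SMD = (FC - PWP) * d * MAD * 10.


SMD = (FC - PWP) * d * MAD * 10
SMD = (0.38 - 0.12) * 107 * 0.58 * 10
SMD = 0.2600 * 107 * 0.58 * 10

161.3560 mm


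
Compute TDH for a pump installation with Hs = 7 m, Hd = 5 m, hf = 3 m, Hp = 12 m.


TDH = Hs + Hd + hf + Hp = 7 + 5 + 3 + 12 = 27

27 m


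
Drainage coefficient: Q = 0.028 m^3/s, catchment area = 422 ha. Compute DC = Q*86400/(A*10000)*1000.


DC = Q * 86400 / (A * 10000) * 1000
DC = 0.028 * 86400 / (422 * 10000) * 1000
DC = 2419200.0000 / 4220000

0.5733 mm/day


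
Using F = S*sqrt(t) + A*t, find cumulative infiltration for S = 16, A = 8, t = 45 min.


F = S*sqrt(t) + A*t
F = 16*sqrt(45) + 8*45
F = 16*6.708204 + 360

467.3313 mm


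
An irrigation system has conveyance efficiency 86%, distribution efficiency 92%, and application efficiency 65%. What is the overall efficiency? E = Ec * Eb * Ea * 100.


Ec = 0.86, Eb = 0.92, Ea = 0.65
E = 0.86 * 0.92 * 0.65 * 100 = 51.4280%

51.4280 %


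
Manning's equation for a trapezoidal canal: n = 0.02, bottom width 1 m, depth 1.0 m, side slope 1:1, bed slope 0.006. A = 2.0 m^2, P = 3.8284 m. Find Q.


R = A/P = 2.0/3.8284 = 0.522411
Q = (1/0.02) * 2.0 * 0.522411^(2/3) * 0.006^0.5

5.0244 m^3/s


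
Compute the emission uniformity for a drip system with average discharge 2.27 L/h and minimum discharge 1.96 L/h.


EU = (q_min/q_avg)*100 = (1.96/2.27)*100 = 86.3436%

86.3436 %


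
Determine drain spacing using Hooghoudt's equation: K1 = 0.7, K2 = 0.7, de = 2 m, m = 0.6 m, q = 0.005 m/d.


S^2 = 8*K2*de*m/q + 4*K1*m^2/q
S^2 = 8*0.7*2*0.6/0.005 + 4*0.7*0.6^2/0.005
S = sqrt(1545.6000)

39.3141 m


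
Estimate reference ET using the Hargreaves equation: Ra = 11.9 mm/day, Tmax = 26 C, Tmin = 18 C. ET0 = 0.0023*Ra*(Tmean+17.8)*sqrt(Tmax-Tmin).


Tmean = (Tmax + Tmin)/2 = (26 + 18)/2 = 22.0
ET0 = 0.0023 * 11.9 * (22.0 + 17.8) * sqrt(26 - 18)
ET0 = 0.0023 * 11.9 * 39.8 * 2.828427

3.0811 mm/day


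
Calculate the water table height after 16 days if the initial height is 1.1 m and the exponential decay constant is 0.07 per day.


m = m0 * exp(-k*t)
m = 1.1 * exp(-0.07 * 16)
m = 1.1 * exp(-1.1200)

0.3589 m


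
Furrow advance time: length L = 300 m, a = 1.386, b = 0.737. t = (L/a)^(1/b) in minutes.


t = (L/a)^(1/b)
t = (300/1.386)^(1/0.737)
t = 216.450216^(1/0.737)

1474.8079 min


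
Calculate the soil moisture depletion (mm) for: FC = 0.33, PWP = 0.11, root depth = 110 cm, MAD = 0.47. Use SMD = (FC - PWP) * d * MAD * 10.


SMD = (FC - PWP) * d * MAD * 10
SMD = (0.33 - 0.11) * 110 * 0.47 * 10
SMD = 0.2200 * 110 * 0.47 * 10

113.7400 mm


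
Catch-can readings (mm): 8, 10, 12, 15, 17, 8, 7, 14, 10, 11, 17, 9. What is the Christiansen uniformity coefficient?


mean = 11.500000 mm
MAD = 2.916667 mm
CU = (1 - 2.916667/11.500000)*100

74.6377 %


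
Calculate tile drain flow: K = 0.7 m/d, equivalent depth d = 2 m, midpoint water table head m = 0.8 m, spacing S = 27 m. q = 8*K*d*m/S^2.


q = 8*K*d*m/S^2
q = 8*0.7*2*0.8/27^2
q = 8.9600 / 729

0.0123 m/d


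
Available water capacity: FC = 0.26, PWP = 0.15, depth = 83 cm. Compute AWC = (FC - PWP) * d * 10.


AWC = (FC - PWP) * d * 10
AWC = (0.26 - 0.15) * 83 * 10
AWC = 0.1100 * 83 * 10

91.3000 mm


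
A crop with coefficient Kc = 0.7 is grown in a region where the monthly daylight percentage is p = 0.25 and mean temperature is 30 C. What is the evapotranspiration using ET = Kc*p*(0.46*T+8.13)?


ET = Kc * p * (0.46*T + 8.13)
ET = 0.7 * 0.25 * (0.46*30 + 8.13)
ET = 0.7 * 0.25 * 21.9300

3.8377 mm/day


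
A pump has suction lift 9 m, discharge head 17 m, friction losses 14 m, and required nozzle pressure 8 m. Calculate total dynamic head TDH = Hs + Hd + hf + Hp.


TDH = Hs + Hd + hf + Hp = 9 + 17 + 14 + 8 = 48

48 m


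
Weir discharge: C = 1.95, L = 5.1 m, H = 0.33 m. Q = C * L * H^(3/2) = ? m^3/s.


Q = C * L * H^(3/2) = 1.95 * 5.1 * 0.33^1.5 = 1.95 * 5.1 * 0.189571

1.8853 m^3/s


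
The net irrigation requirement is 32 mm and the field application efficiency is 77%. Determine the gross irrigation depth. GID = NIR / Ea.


Ea = 77% = 0.77
GID = NIR / Ea = 32 / 0.77 = 41.5584 mm

41.5584 mm


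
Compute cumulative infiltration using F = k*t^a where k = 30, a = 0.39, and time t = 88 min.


F = k * t^a = 30 * 88^0.39
F = 30 * 5.732555

171.9766 mm


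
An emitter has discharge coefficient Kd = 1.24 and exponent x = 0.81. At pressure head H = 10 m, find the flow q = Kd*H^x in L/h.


q = Kd * H^x = 1.24 * 10^0.81 = 1.24 * 6.456542

8.0061 L/h


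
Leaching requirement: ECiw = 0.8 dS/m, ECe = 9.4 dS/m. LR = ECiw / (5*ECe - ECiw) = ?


LR = ECiw / (5*ECe - ECiw)
LR = 0.8 / (5*9.4 - 0.8)
LR = 0.8 / 46.2000

0.0173


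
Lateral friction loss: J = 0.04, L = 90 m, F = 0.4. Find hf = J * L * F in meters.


hf = J * L * F = 0.04 * 90 * 0.4 = 1.4400 m

1.4400 m


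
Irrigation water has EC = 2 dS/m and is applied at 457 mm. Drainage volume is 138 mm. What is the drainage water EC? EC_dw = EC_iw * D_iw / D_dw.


EC_dw = EC_iw * D_iw / D_dw
EC_dw = 2 * 457 / 138
EC_dw = 914 / 138

6.6232 dS/m


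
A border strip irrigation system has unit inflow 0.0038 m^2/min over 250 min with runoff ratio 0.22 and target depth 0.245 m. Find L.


L = q*t/((1+r)*Z)
L = 0.0038*250/((1+0.22)*0.245)
L = 0.95/0.2989

3.1783 m


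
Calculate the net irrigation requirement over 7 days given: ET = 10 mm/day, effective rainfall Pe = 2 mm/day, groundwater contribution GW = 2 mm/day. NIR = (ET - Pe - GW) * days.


Daily deficit = ET - Pe - GW = 10 - 2 - 2 = 6 mm/day
NIR = 6 * 7 = 42 mm

42.0000 mm


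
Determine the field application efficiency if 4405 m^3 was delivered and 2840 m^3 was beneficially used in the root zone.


Ea = V_root / V_field * 100 = 2840 / 4405 * 100 = 64.4722%

64.4722 %


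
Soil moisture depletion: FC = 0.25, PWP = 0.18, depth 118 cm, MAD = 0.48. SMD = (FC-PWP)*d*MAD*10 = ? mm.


SMD = (FC - PWP) * d * MAD * 10
SMD = (0.25 - 0.18) * 118 * 0.48 * 10
SMD = 0.0700 * 118 * 0.48 * 10

39.6480 mm


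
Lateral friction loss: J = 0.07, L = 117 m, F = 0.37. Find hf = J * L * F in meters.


hf = J * L * F = 0.07 * 117 * 0.37 = 3.0303 m

3.0303 m


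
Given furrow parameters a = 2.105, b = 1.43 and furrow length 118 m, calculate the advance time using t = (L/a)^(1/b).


t = (L/a)^(1/b)
t = (118/2.105)^(1/1.43)
t = 56.057007^(1/1.43)

16.7039 min


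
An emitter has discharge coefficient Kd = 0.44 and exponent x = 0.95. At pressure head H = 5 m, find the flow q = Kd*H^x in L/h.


q = Kd * H^x = 0.44 * 5^0.95 = 0.44 * 4.613404

2.0299 L/h


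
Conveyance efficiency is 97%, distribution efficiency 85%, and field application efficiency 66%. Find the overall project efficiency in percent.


Ec = 0.97, Eb = 0.85, Ea = 0.66
E = 0.97 * 0.85 * 0.66 * 100 = 54.4170%

54.4170 %


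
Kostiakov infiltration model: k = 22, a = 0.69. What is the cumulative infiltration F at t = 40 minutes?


F = k * t^a = 22 * 40^0.69
F = 22 * 12.747394

280.4427 mm


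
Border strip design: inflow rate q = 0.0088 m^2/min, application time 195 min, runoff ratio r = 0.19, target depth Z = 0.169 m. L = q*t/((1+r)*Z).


L = q*t/((1+r)*Z)
L = 0.0088*195/((1+0.19)*0.169)
L = 1.716/0.20111

8.5326 m


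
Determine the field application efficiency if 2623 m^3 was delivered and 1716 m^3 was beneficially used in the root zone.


Ea = V_root / V_field * 100 = 1716 / 2623 * 100 = 65.4213%

65.4213 %


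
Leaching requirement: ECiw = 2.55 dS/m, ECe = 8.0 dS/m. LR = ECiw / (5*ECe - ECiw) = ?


LR = ECiw / (5*ECe - ECiw)
LR = 2.55 / (5*8.0 - 2.55)
LR = 2.55 / 37.4500

0.0681


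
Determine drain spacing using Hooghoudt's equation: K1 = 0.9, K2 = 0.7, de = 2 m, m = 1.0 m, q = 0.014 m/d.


S^2 = 8*K2*de*m/q + 4*K1*m^2/q
S^2 = 8*0.7*2*1.0/0.014 + 4*0.9*1.0^2/0.014
S = sqrt(1057.1429)

32.5137 m


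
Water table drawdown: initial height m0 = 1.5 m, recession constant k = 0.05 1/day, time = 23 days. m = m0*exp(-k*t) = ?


m = m0 * exp(-k*t)
m = 1.5 * exp(-0.05 * 23)
m = 1.5 * exp(-1.1500)

0.4750 m


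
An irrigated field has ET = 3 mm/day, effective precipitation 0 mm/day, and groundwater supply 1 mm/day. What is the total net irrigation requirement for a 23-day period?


Daily deficit = ET - Pe - GW = 3 - 0 - 1 = 2 mm/day
NIR = 2 * 23 = 46 mm

46.0000 mm


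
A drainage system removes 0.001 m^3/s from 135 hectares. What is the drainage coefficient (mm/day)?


DC = Q * 86400 / (A * 10000) * 1000
DC = 0.001 * 86400 / (135 * 10000) * 1000
DC = 86400.0000 / 1350000

0.0640 mm/day


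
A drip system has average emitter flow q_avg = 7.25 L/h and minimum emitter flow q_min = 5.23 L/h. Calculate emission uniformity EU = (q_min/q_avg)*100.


EU = (q_min/q_avg)*100 = (5.23/7.25)*100 = 72.1379%

72.1379 %
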